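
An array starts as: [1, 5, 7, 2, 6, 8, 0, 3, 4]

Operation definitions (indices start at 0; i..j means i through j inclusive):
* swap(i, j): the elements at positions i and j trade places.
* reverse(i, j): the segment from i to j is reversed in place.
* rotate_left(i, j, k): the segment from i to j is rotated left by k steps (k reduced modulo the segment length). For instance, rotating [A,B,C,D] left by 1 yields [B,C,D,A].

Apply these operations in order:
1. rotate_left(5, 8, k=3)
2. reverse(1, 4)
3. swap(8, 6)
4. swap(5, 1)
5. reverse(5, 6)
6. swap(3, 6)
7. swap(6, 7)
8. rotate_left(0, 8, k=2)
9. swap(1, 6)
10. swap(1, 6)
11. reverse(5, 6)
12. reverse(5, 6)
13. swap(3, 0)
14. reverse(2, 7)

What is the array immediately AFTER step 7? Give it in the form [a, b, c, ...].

Answer: [1, 4, 2, 6, 5, 3, 0, 7, 8]

Derivation:
After 1 (rotate_left(5, 8, k=3)): [1, 5, 7, 2, 6, 4, 8, 0, 3]
After 2 (reverse(1, 4)): [1, 6, 2, 7, 5, 4, 8, 0, 3]
After 3 (swap(8, 6)): [1, 6, 2, 7, 5, 4, 3, 0, 8]
After 4 (swap(5, 1)): [1, 4, 2, 7, 5, 6, 3, 0, 8]
After 5 (reverse(5, 6)): [1, 4, 2, 7, 5, 3, 6, 0, 8]
After 6 (swap(3, 6)): [1, 4, 2, 6, 5, 3, 7, 0, 8]
After 7 (swap(6, 7)): [1, 4, 2, 6, 5, 3, 0, 7, 8]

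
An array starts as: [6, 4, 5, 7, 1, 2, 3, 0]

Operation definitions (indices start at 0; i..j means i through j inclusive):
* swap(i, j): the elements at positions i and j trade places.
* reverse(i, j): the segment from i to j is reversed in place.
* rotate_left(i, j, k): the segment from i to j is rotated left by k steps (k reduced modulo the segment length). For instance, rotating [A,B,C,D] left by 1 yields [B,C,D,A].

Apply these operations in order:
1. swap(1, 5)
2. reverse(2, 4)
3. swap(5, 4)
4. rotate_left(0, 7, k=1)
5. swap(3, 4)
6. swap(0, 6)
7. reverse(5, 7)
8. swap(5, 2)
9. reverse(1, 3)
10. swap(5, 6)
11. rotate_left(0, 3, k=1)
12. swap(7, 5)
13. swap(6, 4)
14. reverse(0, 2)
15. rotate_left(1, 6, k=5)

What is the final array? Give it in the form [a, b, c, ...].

Answer: [1, 4, 6, 5, 0, 7, 3, 2]

Derivation:
After 1 (swap(1, 5)): [6, 2, 5, 7, 1, 4, 3, 0]
After 2 (reverse(2, 4)): [6, 2, 1, 7, 5, 4, 3, 0]
After 3 (swap(5, 4)): [6, 2, 1, 7, 4, 5, 3, 0]
After 4 (rotate_left(0, 7, k=1)): [2, 1, 7, 4, 5, 3, 0, 6]
After 5 (swap(3, 4)): [2, 1, 7, 5, 4, 3, 0, 6]
After 6 (swap(0, 6)): [0, 1, 7, 5, 4, 3, 2, 6]
After 7 (reverse(5, 7)): [0, 1, 7, 5, 4, 6, 2, 3]
After 8 (swap(5, 2)): [0, 1, 6, 5, 4, 7, 2, 3]
After 9 (reverse(1, 3)): [0, 5, 6, 1, 4, 7, 2, 3]
After 10 (swap(5, 6)): [0, 5, 6, 1, 4, 2, 7, 3]
After 11 (rotate_left(0, 3, k=1)): [5, 6, 1, 0, 4, 2, 7, 3]
After 12 (swap(7, 5)): [5, 6, 1, 0, 4, 3, 7, 2]
After 13 (swap(6, 4)): [5, 6, 1, 0, 7, 3, 4, 2]
After 14 (reverse(0, 2)): [1, 6, 5, 0, 7, 3, 4, 2]
After 15 (rotate_left(1, 6, k=5)): [1, 4, 6, 5, 0, 7, 3, 2]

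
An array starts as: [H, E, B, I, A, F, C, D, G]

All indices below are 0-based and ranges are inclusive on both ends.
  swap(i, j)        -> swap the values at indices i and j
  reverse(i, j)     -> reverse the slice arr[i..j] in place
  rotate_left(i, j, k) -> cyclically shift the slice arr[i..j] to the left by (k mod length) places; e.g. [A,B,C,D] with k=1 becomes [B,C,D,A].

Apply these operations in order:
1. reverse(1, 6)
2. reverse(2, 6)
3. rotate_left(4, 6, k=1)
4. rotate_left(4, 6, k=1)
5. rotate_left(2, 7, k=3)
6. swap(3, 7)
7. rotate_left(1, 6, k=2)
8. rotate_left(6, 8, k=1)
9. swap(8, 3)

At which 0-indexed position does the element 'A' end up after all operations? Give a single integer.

After 1 (reverse(1, 6)): [H, C, F, A, I, B, E, D, G]
After 2 (reverse(2, 6)): [H, C, E, B, I, A, F, D, G]
After 3 (rotate_left(4, 6, k=1)): [H, C, E, B, A, F, I, D, G]
After 4 (rotate_left(4, 6, k=1)): [H, C, E, B, F, I, A, D, G]
After 5 (rotate_left(2, 7, k=3)): [H, C, I, A, D, E, B, F, G]
After 6 (swap(3, 7)): [H, C, I, F, D, E, B, A, G]
After 7 (rotate_left(1, 6, k=2)): [H, F, D, E, B, C, I, A, G]
After 8 (rotate_left(6, 8, k=1)): [H, F, D, E, B, C, A, G, I]
After 9 (swap(8, 3)): [H, F, D, I, B, C, A, G, E]

Answer: 6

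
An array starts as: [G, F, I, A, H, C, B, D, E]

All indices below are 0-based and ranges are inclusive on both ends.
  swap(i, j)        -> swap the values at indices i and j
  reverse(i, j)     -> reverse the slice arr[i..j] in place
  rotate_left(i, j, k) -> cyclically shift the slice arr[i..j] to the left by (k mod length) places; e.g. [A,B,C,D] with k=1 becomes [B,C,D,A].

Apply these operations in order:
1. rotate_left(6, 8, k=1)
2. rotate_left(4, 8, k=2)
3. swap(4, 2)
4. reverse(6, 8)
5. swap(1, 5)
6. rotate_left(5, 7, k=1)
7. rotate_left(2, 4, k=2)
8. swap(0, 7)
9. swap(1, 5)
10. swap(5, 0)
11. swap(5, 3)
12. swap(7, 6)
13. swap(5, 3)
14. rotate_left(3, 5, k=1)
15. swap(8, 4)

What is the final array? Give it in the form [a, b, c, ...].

Answer: [E, C, I, A, B, D, G, H, F]

Derivation:
After 1 (rotate_left(6, 8, k=1)): [G, F, I, A, H, C, D, E, B]
After 2 (rotate_left(4, 8, k=2)): [G, F, I, A, D, E, B, H, C]
After 3 (swap(4, 2)): [G, F, D, A, I, E, B, H, C]
After 4 (reverse(6, 8)): [G, F, D, A, I, E, C, H, B]
After 5 (swap(1, 5)): [G, E, D, A, I, F, C, H, B]
After 6 (rotate_left(5, 7, k=1)): [G, E, D, A, I, C, H, F, B]
After 7 (rotate_left(2, 4, k=2)): [G, E, I, D, A, C, H, F, B]
After 8 (swap(0, 7)): [F, E, I, D, A, C, H, G, B]
After 9 (swap(1, 5)): [F, C, I, D, A, E, H, G, B]
After 10 (swap(5, 0)): [E, C, I, D, A, F, H, G, B]
After 11 (swap(5, 3)): [E, C, I, F, A, D, H, G, B]
After 12 (swap(7, 6)): [E, C, I, F, A, D, G, H, B]
After 13 (swap(5, 3)): [E, C, I, D, A, F, G, H, B]
After 14 (rotate_left(3, 5, k=1)): [E, C, I, A, F, D, G, H, B]
After 15 (swap(8, 4)): [E, C, I, A, B, D, G, H, F]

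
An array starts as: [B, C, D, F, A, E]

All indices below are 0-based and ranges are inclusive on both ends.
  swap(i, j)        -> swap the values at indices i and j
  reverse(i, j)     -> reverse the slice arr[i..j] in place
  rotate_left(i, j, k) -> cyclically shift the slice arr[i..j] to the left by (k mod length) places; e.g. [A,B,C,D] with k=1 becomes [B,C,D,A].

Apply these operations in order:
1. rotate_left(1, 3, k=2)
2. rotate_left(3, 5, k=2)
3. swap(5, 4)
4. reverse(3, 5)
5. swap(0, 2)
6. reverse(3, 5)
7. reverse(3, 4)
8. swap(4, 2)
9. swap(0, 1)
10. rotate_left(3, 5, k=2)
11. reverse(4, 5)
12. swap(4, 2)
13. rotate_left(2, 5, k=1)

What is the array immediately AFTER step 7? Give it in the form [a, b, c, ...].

Answer: [C, F, B, A, E, D]

Derivation:
After 1 (rotate_left(1, 3, k=2)): [B, F, C, D, A, E]
After 2 (rotate_left(3, 5, k=2)): [B, F, C, E, D, A]
After 3 (swap(5, 4)): [B, F, C, E, A, D]
After 4 (reverse(3, 5)): [B, F, C, D, A, E]
After 5 (swap(0, 2)): [C, F, B, D, A, E]
After 6 (reverse(3, 5)): [C, F, B, E, A, D]
After 7 (reverse(3, 4)): [C, F, B, A, E, D]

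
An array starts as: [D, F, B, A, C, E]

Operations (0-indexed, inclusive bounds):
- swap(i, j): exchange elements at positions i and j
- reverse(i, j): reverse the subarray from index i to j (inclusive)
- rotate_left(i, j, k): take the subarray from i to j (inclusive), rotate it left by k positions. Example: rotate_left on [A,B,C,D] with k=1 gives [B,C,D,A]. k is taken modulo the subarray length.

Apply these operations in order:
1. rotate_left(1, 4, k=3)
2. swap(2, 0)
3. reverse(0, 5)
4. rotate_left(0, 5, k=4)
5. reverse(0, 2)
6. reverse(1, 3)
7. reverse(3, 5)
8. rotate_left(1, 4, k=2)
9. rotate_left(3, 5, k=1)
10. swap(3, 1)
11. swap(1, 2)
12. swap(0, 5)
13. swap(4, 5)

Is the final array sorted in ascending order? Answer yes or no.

After 1 (rotate_left(1, 4, k=3)): [D, C, F, B, A, E]
After 2 (swap(2, 0)): [F, C, D, B, A, E]
After 3 (reverse(0, 5)): [E, A, B, D, C, F]
After 4 (rotate_left(0, 5, k=4)): [C, F, E, A, B, D]
After 5 (reverse(0, 2)): [E, F, C, A, B, D]
After 6 (reverse(1, 3)): [E, A, C, F, B, D]
After 7 (reverse(3, 5)): [E, A, C, D, B, F]
After 8 (rotate_left(1, 4, k=2)): [E, D, B, A, C, F]
After 9 (rotate_left(3, 5, k=1)): [E, D, B, C, F, A]
After 10 (swap(3, 1)): [E, C, B, D, F, A]
After 11 (swap(1, 2)): [E, B, C, D, F, A]
After 12 (swap(0, 5)): [A, B, C, D, F, E]
After 13 (swap(4, 5)): [A, B, C, D, E, F]

Answer: yes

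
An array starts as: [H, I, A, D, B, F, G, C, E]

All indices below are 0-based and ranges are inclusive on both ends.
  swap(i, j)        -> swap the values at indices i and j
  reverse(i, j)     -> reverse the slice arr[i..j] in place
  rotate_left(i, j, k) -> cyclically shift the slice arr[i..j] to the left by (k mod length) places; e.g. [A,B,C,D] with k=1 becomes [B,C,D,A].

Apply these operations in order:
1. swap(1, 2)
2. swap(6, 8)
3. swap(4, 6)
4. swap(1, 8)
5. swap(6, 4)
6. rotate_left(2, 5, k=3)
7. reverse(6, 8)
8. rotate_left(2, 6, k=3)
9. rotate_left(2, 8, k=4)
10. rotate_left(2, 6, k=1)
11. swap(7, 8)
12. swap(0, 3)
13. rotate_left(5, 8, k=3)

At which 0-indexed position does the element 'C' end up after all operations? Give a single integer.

Answer: 2

Derivation:
After 1 (swap(1, 2)): [H, A, I, D, B, F, G, C, E]
After 2 (swap(6, 8)): [H, A, I, D, B, F, E, C, G]
After 3 (swap(4, 6)): [H, A, I, D, E, F, B, C, G]
After 4 (swap(1, 8)): [H, G, I, D, E, F, B, C, A]
After 5 (swap(6, 4)): [H, G, I, D, B, F, E, C, A]
After 6 (rotate_left(2, 5, k=3)): [H, G, F, I, D, B, E, C, A]
After 7 (reverse(6, 8)): [H, G, F, I, D, B, A, C, E]
After 8 (rotate_left(2, 6, k=3)): [H, G, B, A, F, I, D, C, E]
After 9 (rotate_left(2, 8, k=4)): [H, G, D, C, E, B, A, F, I]
After 10 (rotate_left(2, 6, k=1)): [H, G, C, E, B, A, D, F, I]
After 11 (swap(7, 8)): [H, G, C, E, B, A, D, I, F]
After 12 (swap(0, 3)): [E, G, C, H, B, A, D, I, F]
After 13 (rotate_left(5, 8, k=3)): [E, G, C, H, B, F, A, D, I]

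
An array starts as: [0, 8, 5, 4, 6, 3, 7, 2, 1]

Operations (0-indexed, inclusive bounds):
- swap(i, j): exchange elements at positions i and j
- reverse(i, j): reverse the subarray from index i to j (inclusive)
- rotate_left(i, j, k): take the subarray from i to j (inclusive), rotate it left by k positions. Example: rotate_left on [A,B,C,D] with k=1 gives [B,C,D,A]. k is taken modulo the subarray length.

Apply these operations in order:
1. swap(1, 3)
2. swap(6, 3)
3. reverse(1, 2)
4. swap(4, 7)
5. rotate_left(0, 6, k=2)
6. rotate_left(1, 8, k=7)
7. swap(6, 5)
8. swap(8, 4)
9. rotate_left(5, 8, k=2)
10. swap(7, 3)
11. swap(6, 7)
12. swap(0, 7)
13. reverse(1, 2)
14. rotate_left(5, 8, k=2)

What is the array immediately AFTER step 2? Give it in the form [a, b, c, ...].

Answer: [0, 4, 5, 7, 6, 3, 8, 2, 1]

Derivation:
After 1 (swap(1, 3)): [0, 4, 5, 8, 6, 3, 7, 2, 1]
After 2 (swap(6, 3)): [0, 4, 5, 7, 6, 3, 8, 2, 1]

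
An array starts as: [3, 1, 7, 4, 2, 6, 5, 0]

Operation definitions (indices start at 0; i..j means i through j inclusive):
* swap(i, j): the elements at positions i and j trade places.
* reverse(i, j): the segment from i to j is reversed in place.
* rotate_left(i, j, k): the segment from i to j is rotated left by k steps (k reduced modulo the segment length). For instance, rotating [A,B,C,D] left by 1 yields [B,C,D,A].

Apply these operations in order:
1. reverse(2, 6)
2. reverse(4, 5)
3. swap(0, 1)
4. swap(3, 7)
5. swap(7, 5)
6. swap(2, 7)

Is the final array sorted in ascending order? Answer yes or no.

After 1 (reverse(2, 6)): [3, 1, 5, 6, 2, 4, 7, 0]
After 2 (reverse(4, 5)): [3, 1, 5, 6, 4, 2, 7, 0]
After 3 (swap(0, 1)): [1, 3, 5, 6, 4, 2, 7, 0]
After 4 (swap(3, 7)): [1, 3, 5, 0, 4, 2, 7, 6]
After 5 (swap(7, 5)): [1, 3, 5, 0, 4, 6, 7, 2]
After 6 (swap(2, 7)): [1, 3, 2, 0, 4, 6, 7, 5]

Answer: no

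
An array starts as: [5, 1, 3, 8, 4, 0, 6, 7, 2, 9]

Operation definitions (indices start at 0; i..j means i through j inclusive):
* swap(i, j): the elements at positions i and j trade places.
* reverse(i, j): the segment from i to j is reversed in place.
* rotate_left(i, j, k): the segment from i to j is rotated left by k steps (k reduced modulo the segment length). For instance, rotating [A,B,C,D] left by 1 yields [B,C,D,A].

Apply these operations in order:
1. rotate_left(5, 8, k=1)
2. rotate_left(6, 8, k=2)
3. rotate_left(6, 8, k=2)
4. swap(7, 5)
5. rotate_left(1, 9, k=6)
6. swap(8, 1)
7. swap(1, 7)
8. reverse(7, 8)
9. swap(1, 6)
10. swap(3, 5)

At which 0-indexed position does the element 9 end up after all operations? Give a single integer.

Answer: 5

Derivation:
After 1 (rotate_left(5, 8, k=1)): [5, 1, 3, 8, 4, 6, 7, 2, 0, 9]
After 2 (rotate_left(6, 8, k=2)): [5, 1, 3, 8, 4, 6, 0, 7, 2, 9]
After 3 (rotate_left(6, 8, k=2)): [5, 1, 3, 8, 4, 6, 2, 0, 7, 9]
After 4 (swap(7, 5)): [5, 1, 3, 8, 4, 0, 2, 6, 7, 9]
After 5 (rotate_left(1, 9, k=6)): [5, 6, 7, 9, 1, 3, 8, 4, 0, 2]
After 6 (swap(8, 1)): [5, 0, 7, 9, 1, 3, 8, 4, 6, 2]
After 7 (swap(1, 7)): [5, 4, 7, 9, 1, 3, 8, 0, 6, 2]
After 8 (reverse(7, 8)): [5, 4, 7, 9, 1, 3, 8, 6, 0, 2]
After 9 (swap(1, 6)): [5, 8, 7, 9, 1, 3, 4, 6, 0, 2]
After 10 (swap(3, 5)): [5, 8, 7, 3, 1, 9, 4, 6, 0, 2]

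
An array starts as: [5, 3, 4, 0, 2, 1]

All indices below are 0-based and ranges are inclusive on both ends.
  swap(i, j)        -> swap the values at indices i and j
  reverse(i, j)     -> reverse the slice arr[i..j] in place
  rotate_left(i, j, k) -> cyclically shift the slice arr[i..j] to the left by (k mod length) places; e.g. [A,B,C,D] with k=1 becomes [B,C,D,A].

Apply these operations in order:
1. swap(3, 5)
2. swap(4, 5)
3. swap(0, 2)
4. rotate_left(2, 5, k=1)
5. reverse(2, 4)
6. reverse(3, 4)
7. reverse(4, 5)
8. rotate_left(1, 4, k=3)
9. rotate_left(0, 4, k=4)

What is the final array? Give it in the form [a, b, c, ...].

Answer: [1, 4, 5, 3, 2, 0]

Derivation:
After 1 (swap(3, 5)): [5, 3, 4, 1, 2, 0]
After 2 (swap(4, 5)): [5, 3, 4, 1, 0, 2]
After 3 (swap(0, 2)): [4, 3, 5, 1, 0, 2]
After 4 (rotate_left(2, 5, k=1)): [4, 3, 1, 0, 2, 5]
After 5 (reverse(2, 4)): [4, 3, 2, 0, 1, 5]
After 6 (reverse(3, 4)): [4, 3, 2, 1, 0, 5]
After 7 (reverse(4, 5)): [4, 3, 2, 1, 5, 0]
After 8 (rotate_left(1, 4, k=3)): [4, 5, 3, 2, 1, 0]
After 9 (rotate_left(0, 4, k=4)): [1, 4, 5, 3, 2, 0]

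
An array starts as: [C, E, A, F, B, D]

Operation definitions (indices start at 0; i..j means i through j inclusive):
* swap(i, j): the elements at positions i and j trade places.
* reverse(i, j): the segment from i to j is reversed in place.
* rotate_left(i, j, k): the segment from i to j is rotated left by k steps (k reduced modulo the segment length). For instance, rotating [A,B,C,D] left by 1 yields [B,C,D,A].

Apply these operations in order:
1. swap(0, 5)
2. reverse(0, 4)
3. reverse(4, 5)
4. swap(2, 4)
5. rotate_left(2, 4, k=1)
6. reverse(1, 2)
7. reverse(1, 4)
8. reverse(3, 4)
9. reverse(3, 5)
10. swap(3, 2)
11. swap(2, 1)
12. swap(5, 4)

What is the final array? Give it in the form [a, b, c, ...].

Answer: [B, D, C, A, E, F]

Derivation:
After 1 (swap(0, 5)): [D, E, A, F, B, C]
After 2 (reverse(0, 4)): [B, F, A, E, D, C]
After 3 (reverse(4, 5)): [B, F, A, E, C, D]
After 4 (swap(2, 4)): [B, F, C, E, A, D]
After 5 (rotate_left(2, 4, k=1)): [B, F, E, A, C, D]
After 6 (reverse(1, 2)): [B, E, F, A, C, D]
After 7 (reverse(1, 4)): [B, C, A, F, E, D]
After 8 (reverse(3, 4)): [B, C, A, E, F, D]
After 9 (reverse(3, 5)): [B, C, A, D, F, E]
After 10 (swap(3, 2)): [B, C, D, A, F, E]
After 11 (swap(2, 1)): [B, D, C, A, F, E]
After 12 (swap(5, 4)): [B, D, C, A, E, F]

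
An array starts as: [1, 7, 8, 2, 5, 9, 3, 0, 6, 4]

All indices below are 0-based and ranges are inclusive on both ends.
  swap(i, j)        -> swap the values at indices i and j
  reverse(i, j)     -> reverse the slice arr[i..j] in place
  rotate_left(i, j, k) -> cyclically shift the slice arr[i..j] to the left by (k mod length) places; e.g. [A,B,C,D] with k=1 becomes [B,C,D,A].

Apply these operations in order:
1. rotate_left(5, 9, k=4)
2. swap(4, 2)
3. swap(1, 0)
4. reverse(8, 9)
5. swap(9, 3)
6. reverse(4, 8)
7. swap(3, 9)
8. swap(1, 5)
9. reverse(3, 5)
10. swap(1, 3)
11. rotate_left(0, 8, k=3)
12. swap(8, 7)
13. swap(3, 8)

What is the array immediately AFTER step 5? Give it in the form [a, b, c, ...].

Answer: [7, 1, 5, 0, 8, 4, 9, 3, 6, 2]

Derivation:
After 1 (rotate_left(5, 9, k=4)): [1, 7, 8, 2, 5, 4, 9, 3, 0, 6]
After 2 (swap(4, 2)): [1, 7, 5, 2, 8, 4, 9, 3, 0, 6]
After 3 (swap(1, 0)): [7, 1, 5, 2, 8, 4, 9, 3, 0, 6]
After 4 (reverse(8, 9)): [7, 1, 5, 2, 8, 4, 9, 3, 6, 0]
After 5 (swap(9, 3)): [7, 1, 5, 0, 8, 4, 9, 3, 6, 2]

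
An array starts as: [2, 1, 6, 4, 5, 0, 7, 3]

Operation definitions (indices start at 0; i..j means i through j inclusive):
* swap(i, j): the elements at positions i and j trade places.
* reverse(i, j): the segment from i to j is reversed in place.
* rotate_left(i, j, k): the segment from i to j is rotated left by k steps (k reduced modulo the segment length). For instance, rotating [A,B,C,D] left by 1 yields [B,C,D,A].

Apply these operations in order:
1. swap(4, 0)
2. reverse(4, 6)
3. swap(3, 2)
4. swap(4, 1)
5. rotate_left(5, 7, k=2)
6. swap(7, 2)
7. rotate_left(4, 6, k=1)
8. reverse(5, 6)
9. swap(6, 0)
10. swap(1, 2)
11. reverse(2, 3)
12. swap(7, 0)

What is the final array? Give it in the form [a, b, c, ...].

Answer: [4, 2, 6, 7, 3, 1, 5, 0]

Derivation:
After 1 (swap(4, 0)): [5, 1, 6, 4, 2, 0, 7, 3]
After 2 (reverse(4, 6)): [5, 1, 6, 4, 7, 0, 2, 3]
After 3 (swap(3, 2)): [5, 1, 4, 6, 7, 0, 2, 3]
After 4 (swap(4, 1)): [5, 7, 4, 6, 1, 0, 2, 3]
After 5 (rotate_left(5, 7, k=2)): [5, 7, 4, 6, 1, 3, 0, 2]
After 6 (swap(7, 2)): [5, 7, 2, 6, 1, 3, 0, 4]
After 7 (rotate_left(4, 6, k=1)): [5, 7, 2, 6, 3, 0, 1, 4]
After 8 (reverse(5, 6)): [5, 7, 2, 6, 3, 1, 0, 4]
After 9 (swap(6, 0)): [0, 7, 2, 6, 3, 1, 5, 4]
After 10 (swap(1, 2)): [0, 2, 7, 6, 3, 1, 5, 4]
After 11 (reverse(2, 3)): [0, 2, 6, 7, 3, 1, 5, 4]
After 12 (swap(7, 0)): [4, 2, 6, 7, 3, 1, 5, 0]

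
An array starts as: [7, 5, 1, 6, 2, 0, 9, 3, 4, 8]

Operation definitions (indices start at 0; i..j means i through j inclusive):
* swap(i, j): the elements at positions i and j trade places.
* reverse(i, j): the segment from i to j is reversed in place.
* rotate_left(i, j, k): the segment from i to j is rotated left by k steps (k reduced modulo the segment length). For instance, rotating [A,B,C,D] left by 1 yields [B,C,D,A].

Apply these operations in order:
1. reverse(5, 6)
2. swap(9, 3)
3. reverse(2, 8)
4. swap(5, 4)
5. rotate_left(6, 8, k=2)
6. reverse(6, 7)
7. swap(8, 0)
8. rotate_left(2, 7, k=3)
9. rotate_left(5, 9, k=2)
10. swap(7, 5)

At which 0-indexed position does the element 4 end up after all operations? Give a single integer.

Answer: 8

Derivation:
After 1 (reverse(5, 6)): [7, 5, 1, 6, 2, 9, 0, 3, 4, 8]
After 2 (swap(9, 3)): [7, 5, 1, 8, 2, 9, 0, 3, 4, 6]
After 3 (reverse(2, 8)): [7, 5, 4, 3, 0, 9, 2, 8, 1, 6]
After 4 (swap(5, 4)): [7, 5, 4, 3, 9, 0, 2, 8, 1, 6]
After 5 (rotate_left(6, 8, k=2)): [7, 5, 4, 3, 9, 0, 1, 2, 8, 6]
After 6 (reverse(6, 7)): [7, 5, 4, 3, 9, 0, 2, 1, 8, 6]
After 7 (swap(8, 0)): [8, 5, 4, 3, 9, 0, 2, 1, 7, 6]
After 8 (rotate_left(2, 7, k=3)): [8, 5, 0, 2, 1, 4, 3, 9, 7, 6]
After 9 (rotate_left(5, 9, k=2)): [8, 5, 0, 2, 1, 9, 7, 6, 4, 3]
After 10 (swap(7, 5)): [8, 5, 0, 2, 1, 6, 7, 9, 4, 3]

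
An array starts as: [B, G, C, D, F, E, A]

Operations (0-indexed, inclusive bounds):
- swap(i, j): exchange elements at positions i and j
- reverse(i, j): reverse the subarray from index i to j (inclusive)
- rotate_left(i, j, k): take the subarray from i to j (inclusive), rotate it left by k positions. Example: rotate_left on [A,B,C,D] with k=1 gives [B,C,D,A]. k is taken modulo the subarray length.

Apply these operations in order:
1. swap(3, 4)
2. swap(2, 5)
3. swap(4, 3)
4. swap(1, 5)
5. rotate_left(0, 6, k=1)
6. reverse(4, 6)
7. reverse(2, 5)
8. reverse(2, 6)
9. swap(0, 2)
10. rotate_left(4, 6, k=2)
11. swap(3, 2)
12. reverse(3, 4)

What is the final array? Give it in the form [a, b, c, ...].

Answer: [G, E, D, A, C, F, B]

Derivation:
After 1 (swap(3, 4)): [B, G, C, F, D, E, A]
After 2 (swap(2, 5)): [B, G, E, F, D, C, A]
After 3 (swap(4, 3)): [B, G, E, D, F, C, A]
After 4 (swap(1, 5)): [B, C, E, D, F, G, A]
After 5 (rotate_left(0, 6, k=1)): [C, E, D, F, G, A, B]
After 6 (reverse(4, 6)): [C, E, D, F, B, A, G]
After 7 (reverse(2, 5)): [C, E, A, B, F, D, G]
After 8 (reverse(2, 6)): [C, E, G, D, F, B, A]
After 9 (swap(0, 2)): [G, E, C, D, F, B, A]
After 10 (rotate_left(4, 6, k=2)): [G, E, C, D, A, F, B]
After 11 (swap(3, 2)): [G, E, D, C, A, F, B]
After 12 (reverse(3, 4)): [G, E, D, A, C, F, B]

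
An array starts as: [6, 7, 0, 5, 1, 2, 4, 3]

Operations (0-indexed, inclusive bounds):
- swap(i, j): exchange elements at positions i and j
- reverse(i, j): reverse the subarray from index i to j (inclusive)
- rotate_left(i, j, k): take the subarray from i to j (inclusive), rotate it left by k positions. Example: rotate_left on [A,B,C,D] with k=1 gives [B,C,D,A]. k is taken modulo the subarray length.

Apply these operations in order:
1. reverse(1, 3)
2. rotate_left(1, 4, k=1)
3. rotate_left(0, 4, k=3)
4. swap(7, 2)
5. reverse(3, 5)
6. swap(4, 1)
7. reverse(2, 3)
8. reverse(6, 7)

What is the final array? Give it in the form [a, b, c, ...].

Answer: [1, 7, 2, 3, 5, 0, 6, 4]

Derivation:
After 1 (reverse(1, 3)): [6, 5, 0, 7, 1, 2, 4, 3]
After 2 (rotate_left(1, 4, k=1)): [6, 0, 7, 1, 5, 2, 4, 3]
After 3 (rotate_left(0, 4, k=3)): [1, 5, 6, 0, 7, 2, 4, 3]
After 4 (swap(7, 2)): [1, 5, 3, 0, 7, 2, 4, 6]
After 5 (reverse(3, 5)): [1, 5, 3, 2, 7, 0, 4, 6]
After 6 (swap(4, 1)): [1, 7, 3, 2, 5, 0, 4, 6]
After 7 (reverse(2, 3)): [1, 7, 2, 3, 5, 0, 4, 6]
After 8 (reverse(6, 7)): [1, 7, 2, 3, 5, 0, 6, 4]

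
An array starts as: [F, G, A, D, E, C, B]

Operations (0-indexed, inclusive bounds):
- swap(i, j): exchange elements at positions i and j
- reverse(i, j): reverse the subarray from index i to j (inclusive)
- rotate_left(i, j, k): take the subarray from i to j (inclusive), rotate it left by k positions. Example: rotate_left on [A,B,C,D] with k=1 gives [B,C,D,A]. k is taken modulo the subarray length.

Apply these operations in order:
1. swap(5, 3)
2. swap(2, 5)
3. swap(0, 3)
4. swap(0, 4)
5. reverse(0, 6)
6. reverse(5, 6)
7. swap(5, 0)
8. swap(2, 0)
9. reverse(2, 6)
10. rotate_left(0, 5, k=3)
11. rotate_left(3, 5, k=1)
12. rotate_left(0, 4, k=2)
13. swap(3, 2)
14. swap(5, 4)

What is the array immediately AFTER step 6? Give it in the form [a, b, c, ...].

After 1 (swap(5, 3)): [F, G, A, C, E, D, B]
After 2 (swap(2, 5)): [F, G, D, C, E, A, B]
After 3 (swap(0, 3)): [C, G, D, F, E, A, B]
After 4 (swap(0, 4)): [E, G, D, F, C, A, B]
After 5 (reverse(0, 6)): [B, A, C, F, D, G, E]
After 6 (reverse(5, 6)): [B, A, C, F, D, E, G]

Answer: [B, A, C, F, D, E, G]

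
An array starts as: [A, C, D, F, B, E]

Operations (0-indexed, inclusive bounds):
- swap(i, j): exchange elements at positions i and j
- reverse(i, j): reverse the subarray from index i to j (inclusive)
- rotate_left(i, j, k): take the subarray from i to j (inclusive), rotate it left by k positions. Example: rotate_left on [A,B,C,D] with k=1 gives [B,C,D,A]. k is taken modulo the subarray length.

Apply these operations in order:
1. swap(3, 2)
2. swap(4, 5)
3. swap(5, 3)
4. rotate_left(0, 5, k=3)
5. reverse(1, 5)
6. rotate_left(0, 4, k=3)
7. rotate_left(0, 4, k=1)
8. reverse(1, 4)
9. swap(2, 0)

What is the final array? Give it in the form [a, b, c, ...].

Answer: [C, A, D, F, B, E]

Derivation:
After 1 (swap(3, 2)): [A, C, F, D, B, E]
After 2 (swap(4, 5)): [A, C, F, D, E, B]
After 3 (swap(5, 3)): [A, C, F, B, E, D]
After 4 (rotate_left(0, 5, k=3)): [B, E, D, A, C, F]
After 5 (reverse(1, 5)): [B, F, C, A, D, E]
After 6 (rotate_left(0, 4, k=3)): [A, D, B, F, C, E]
After 7 (rotate_left(0, 4, k=1)): [D, B, F, C, A, E]
After 8 (reverse(1, 4)): [D, A, C, F, B, E]
After 9 (swap(2, 0)): [C, A, D, F, B, E]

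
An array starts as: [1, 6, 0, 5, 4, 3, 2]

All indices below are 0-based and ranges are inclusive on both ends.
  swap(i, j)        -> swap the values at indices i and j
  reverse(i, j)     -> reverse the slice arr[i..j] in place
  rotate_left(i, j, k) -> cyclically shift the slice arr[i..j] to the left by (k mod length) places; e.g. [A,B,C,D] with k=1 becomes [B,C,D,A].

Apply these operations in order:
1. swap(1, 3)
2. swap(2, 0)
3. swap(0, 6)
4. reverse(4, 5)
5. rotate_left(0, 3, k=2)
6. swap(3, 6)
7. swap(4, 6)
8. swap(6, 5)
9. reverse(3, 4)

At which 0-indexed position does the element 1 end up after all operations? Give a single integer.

Answer: 0

Derivation:
After 1 (swap(1, 3)): [1, 5, 0, 6, 4, 3, 2]
After 2 (swap(2, 0)): [0, 5, 1, 6, 4, 3, 2]
After 3 (swap(0, 6)): [2, 5, 1, 6, 4, 3, 0]
After 4 (reverse(4, 5)): [2, 5, 1, 6, 3, 4, 0]
After 5 (rotate_left(0, 3, k=2)): [1, 6, 2, 5, 3, 4, 0]
After 6 (swap(3, 6)): [1, 6, 2, 0, 3, 4, 5]
After 7 (swap(4, 6)): [1, 6, 2, 0, 5, 4, 3]
After 8 (swap(6, 5)): [1, 6, 2, 0, 5, 3, 4]
After 9 (reverse(3, 4)): [1, 6, 2, 5, 0, 3, 4]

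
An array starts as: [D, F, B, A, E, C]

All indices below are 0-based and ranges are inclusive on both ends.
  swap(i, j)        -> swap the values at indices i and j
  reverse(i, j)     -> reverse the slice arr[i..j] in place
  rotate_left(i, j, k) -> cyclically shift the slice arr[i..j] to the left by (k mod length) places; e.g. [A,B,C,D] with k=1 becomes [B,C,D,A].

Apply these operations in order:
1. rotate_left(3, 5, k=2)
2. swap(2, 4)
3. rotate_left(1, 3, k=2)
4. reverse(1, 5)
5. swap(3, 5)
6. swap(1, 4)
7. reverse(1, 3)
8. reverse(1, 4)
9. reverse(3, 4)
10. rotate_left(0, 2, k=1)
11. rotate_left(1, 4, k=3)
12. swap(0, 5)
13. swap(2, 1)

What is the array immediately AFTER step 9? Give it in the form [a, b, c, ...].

After 1 (rotate_left(3, 5, k=2)): [D, F, B, C, A, E]
After 2 (swap(2, 4)): [D, F, A, C, B, E]
After 3 (rotate_left(1, 3, k=2)): [D, C, F, A, B, E]
After 4 (reverse(1, 5)): [D, E, B, A, F, C]
After 5 (swap(3, 5)): [D, E, B, C, F, A]
After 6 (swap(1, 4)): [D, F, B, C, E, A]
After 7 (reverse(1, 3)): [D, C, B, F, E, A]
After 8 (reverse(1, 4)): [D, E, F, B, C, A]
After 9 (reverse(3, 4)): [D, E, F, C, B, A]

Answer: [D, E, F, C, B, A]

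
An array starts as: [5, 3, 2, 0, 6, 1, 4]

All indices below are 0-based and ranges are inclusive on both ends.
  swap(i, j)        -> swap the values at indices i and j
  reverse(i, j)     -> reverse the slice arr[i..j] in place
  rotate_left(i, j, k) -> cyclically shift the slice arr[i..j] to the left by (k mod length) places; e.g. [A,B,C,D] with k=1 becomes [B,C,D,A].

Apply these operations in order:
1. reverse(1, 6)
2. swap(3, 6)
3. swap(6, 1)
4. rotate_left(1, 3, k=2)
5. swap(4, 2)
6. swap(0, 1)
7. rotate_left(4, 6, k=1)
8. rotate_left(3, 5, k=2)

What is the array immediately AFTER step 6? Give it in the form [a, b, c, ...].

After 1 (reverse(1, 6)): [5, 4, 1, 6, 0, 2, 3]
After 2 (swap(3, 6)): [5, 4, 1, 3, 0, 2, 6]
After 3 (swap(6, 1)): [5, 6, 1, 3, 0, 2, 4]
After 4 (rotate_left(1, 3, k=2)): [5, 3, 6, 1, 0, 2, 4]
After 5 (swap(4, 2)): [5, 3, 0, 1, 6, 2, 4]
After 6 (swap(0, 1)): [3, 5, 0, 1, 6, 2, 4]

Answer: [3, 5, 0, 1, 6, 2, 4]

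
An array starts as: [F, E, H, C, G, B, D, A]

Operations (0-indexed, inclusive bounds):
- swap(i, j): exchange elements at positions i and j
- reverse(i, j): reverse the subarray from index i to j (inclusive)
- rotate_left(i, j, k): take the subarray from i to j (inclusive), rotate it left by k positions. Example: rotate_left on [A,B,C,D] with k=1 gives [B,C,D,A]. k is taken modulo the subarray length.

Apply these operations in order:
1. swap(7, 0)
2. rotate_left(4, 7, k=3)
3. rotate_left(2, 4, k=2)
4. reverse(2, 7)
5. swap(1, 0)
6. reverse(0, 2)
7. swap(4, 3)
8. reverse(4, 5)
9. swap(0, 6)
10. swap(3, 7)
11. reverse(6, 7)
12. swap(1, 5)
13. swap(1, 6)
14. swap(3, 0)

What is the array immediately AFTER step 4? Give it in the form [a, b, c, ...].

Answer: [A, E, D, B, G, C, H, F]

Derivation:
After 1 (swap(7, 0)): [A, E, H, C, G, B, D, F]
After 2 (rotate_left(4, 7, k=3)): [A, E, H, C, F, G, B, D]
After 3 (rotate_left(2, 4, k=2)): [A, E, F, H, C, G, B, D]
After 4 (reverse(2, 7)): [A, E, D, B, G, C, H, F]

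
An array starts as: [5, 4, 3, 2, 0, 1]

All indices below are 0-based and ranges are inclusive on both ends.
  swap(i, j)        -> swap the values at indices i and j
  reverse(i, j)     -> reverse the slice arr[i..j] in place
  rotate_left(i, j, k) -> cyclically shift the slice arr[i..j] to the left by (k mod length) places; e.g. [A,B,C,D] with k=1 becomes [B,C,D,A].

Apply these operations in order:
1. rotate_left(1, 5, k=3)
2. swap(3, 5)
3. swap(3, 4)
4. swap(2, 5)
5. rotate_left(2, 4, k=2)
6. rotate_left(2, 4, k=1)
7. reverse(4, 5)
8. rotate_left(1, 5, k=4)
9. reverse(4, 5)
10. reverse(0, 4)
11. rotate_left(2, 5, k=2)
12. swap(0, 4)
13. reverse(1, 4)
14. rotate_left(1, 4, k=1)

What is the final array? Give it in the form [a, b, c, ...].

After 1 (rotate_left(1, 5, k=3)): [5, 0, 1, 4, 3, 2]
After 2 (swap(3, 5)): [5, 0, 1, 2, 3, 4]
After 3 (swap(3, 4)): [5, 0, 1, 3, 2, 4]
After 4 (swap(2, 5)): [5, 0, 4, 3, 2, 1]
After 5 (rotate_left(2, 4, k=2)): [5, 0, 2, 4, 3, 1]
After 6 (rotate_left(2, 4, k=1)): [5, 0, 4, 3, 2, 1]
After 7 (reverse(4, 5)): [5, 0, 4, 3, 1, 2]
After 8 (rotate_left(1, 5, k=4)): [5, 2, 0, 4, 3, 1]
After 9 (reverse(4, 5)): [5, 2, 0, 4, 1, 3]
After 10 (reverse(0, 4)): [1, 4, 0, 2, 5, 3]
After 11 (rotate_left(2, 5, k=2)): [1, 4, 5, 3, 0, 2]
After 12 (swap(0, 4)): [0, 4, 5, 3, 1, 2]
After 13 (reverse(1, 4)): [0, 1, 3, 5, 4, 2]
After 14 (rotate_left(1, 4, k=1)): [0, 3, 5, 4, 1, 2]

Answer: [0, 3, 5, 4, 1, 2]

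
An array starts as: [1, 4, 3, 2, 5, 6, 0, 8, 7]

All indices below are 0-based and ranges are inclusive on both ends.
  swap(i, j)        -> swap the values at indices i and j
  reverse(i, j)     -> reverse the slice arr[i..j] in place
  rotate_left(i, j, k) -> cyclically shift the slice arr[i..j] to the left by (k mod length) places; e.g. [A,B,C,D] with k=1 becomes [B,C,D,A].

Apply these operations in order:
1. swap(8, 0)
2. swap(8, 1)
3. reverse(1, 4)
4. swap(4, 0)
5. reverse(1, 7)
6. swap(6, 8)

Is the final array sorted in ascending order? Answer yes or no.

Answer: no

Derivation:
After 1 (swap(8, 0)): [7, 4, 3, 2, 5, 6, 0, 8, 1]
After 2 (swap(8, 1)): [7, 1, 3, 2, 5, 6, 0, 8, 4]
After 3 (reverse(1, 4)): [7, 5, 2, 3, 1, 6, 0, 8, 4]
After 4 (swap(4, 0)): [1, 5, 2, 3, 7, 6, 0, 8, 4]
After 5 (reverse(1, 7)): [1, 8, 0, 6, 7, 3, 2, 5, 4]
After 6 (swap(6, 8)): [1, 8, 0, 6, 7, 3, 4, 5, 2]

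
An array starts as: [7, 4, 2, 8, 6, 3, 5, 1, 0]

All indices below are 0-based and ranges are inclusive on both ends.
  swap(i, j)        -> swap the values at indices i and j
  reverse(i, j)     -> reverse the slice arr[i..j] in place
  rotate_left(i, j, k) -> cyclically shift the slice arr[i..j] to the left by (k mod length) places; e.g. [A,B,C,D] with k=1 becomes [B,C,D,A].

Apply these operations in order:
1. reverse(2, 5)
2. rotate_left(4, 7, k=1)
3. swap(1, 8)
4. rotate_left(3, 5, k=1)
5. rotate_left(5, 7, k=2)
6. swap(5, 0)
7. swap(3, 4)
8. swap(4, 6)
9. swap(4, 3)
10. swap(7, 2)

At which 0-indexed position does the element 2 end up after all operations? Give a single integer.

Answer: 6

Derivation:
After 1 (reverse(2, 5)): [7, 4, 3, 6, 8, 2, 5, 1, 0]
After 2 (rotate_left(4, 7, k=1)): [7, 4, 3, 6, 2, 5, 1, 8, 0]
After 3 (swap(1, 8)): [7, 0, 3, 6, 2, 5, 1, 8, 4]
After 4 (rotate_left(3, 5, k=1)): [7, 0, 3, 2, 5, 6, 1, 8, 4]
After 5 (rotate_left(5, 7, k=2)): [7, 0, 3, 2, 5, 8, 6, 1, 4]
After 6 (swap(5, 0)): [8, 0, 3, 2, 5, 7, 6, 1, 4]
After 7 (swap(3, 4)): [8, 0, 3, 5, 2, 7, 6, 1, 4]
After 8 (swap(4, 6)): [8, 0, 3, 5, 6, 7, 2, 1, 4]
After 9 (swap(4, 3)): [8, 0, 3, 6, 5, 7, 2, 1, 4]
After 10 (swap(7, 2)): [8, 0, 1, 6, 5, 7, 2, 3, 4]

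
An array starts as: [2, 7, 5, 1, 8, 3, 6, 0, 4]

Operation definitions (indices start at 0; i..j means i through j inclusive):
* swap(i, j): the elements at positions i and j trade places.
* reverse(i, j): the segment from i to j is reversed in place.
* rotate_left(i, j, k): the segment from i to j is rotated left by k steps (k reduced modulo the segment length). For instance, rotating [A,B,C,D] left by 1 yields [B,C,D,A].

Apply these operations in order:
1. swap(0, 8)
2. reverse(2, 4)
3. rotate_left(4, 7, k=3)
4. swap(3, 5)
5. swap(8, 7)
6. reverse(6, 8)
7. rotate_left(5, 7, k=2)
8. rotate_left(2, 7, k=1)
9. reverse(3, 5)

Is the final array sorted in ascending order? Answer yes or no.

Answer: no

Derivation:
After 1 (swap(0, 8)): [4, 7, 5, 1, 8, 3, 6, 0, 2]
After 2 (reverse(2, 4)): [4, 7, 8, 1, 5, 3, 6, 0, 2]
After 3 (rotate_left(4, 7, k=3)): [4, 7, 8, 1, 0, 5, 3, 6, 2]
After 4 (swap(3, 5)): [4, 7, 8, 5, 0, 1, 3, 6, 2]
After 5 (swap(8, 7)): [4, 7, 8, 5, 0, 1, 3, 2, 6]
After 6 (reverse(6, 8)): [4, 7, 8, 5, 0, 1, 6, 2, 3]
After 7 (rotate_left(5, 7, k=2)): [4, 7, 8, 5, 0, 2, 1, 6, 3]
After 8 (rotate_left(2, 7, k=1)): [4, 7, 5, 0, 2, 1, 6, 8, 3]
After 9 (reverse(3, 5)): [4, 7, 5, 1, 2, 0, 6, 8, 3]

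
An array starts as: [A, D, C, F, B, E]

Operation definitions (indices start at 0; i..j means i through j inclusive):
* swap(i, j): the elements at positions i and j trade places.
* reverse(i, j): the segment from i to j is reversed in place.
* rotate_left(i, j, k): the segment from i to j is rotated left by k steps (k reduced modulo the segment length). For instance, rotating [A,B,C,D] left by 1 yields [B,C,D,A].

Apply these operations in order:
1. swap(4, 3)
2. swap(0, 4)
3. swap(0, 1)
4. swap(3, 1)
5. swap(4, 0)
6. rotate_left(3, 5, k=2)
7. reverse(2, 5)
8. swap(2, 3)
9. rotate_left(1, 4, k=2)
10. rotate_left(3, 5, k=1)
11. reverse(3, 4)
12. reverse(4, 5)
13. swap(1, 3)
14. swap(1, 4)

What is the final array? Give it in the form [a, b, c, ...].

After 1 (swap(4, 3)): [A, D, C, B, F, E]
After 2 (swap(0, 4)): [F, D, C, B, A, E]
After 3 (swap(0, 1)): [D, F, C, B, A, E]
After 4 (swap(3, 1)): [D, B, C, F, A, E]
After 5 (swap(4, 0)): [A, B, C, F, D, E]
After 6 (rotate_left(3, 5, k=2)): [A, B, C, E, F, D]
After 7 (reverse(2, 5)): [A, B, D, F, E, C]
After 8 (swap(2, 3)): [A, B, F, D, E, C]
After 9 (rotate_left(1, 4, k=2)): [A, D, E, B, F, C]
After 10 (rotate_left(3, 5, k=1)): [A, D, E, F, C, B]
After 11 (reverse(3, 4)): [A, D, E, C, F, B]
After 12 (reverse(4, 5)): [A, D, E, C, B, F]
After 13 (swap(1, 3)): [A, C, E, D, B, F]
After 14 (swap(1, 4)): [A, B, E, D, C, F]

Answer: [A, B, E, D, C, F]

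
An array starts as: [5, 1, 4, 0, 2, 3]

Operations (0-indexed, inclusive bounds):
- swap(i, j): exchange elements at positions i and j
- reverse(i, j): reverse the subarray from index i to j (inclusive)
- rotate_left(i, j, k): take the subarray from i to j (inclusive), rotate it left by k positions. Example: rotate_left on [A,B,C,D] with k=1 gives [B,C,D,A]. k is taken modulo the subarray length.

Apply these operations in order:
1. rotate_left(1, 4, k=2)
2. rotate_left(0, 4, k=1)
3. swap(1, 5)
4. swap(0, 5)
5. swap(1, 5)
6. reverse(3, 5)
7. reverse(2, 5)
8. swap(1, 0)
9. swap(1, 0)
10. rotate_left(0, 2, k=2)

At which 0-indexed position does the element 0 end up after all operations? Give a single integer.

Answer: 2

Derivation:
After 1 (rotate_left(1, 4, k=2)): [5, 0, 2, 1, 4, 3]
After 2 (rotate_left(0, 4, k=1)): [0, 2, 1, 4, 5, 3]
After 3 (swap(1, 5)): [0, 3, 1, 4, 5, 2]
After 4 (swap(0, 5)): [2, 3, 1, 4, 5, 0]
After 5 (swap(1, 5)): [2, 0, 1, 4, 5, 3]
After 6 (reverse(3, 5)): [2, 0, 1, 3, 5, 4]
After 7 (reverse(2, 5)): [2, 0, 4, 5, 3, 1]
After 8 (swap(1, 0)): [0, 2, 4, 5, 3, 1]
After 9 (swap(1, 0)): [2, 0, 4, 5, 3, 1]
After 10 (rotate_left(0, 2, k=2)): [4, 2, 0, 5, 3, 1]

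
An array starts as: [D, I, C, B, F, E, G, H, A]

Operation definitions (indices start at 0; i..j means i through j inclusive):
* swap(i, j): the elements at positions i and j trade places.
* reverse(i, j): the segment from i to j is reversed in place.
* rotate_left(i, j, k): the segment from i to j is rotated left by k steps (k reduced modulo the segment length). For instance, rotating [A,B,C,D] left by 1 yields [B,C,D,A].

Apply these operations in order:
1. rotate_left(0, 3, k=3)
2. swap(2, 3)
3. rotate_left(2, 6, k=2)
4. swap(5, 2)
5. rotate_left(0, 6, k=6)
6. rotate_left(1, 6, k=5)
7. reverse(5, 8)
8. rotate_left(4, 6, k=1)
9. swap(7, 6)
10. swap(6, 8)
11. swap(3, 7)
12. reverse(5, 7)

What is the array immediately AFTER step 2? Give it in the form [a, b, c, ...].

Answer: [B, D, C, I, F, E, G, H, A]

Derivation:
After 1 (rotate_left(0, 3, k=3)): [B, D, I, C, F, E, G, H, A]
After 2 (swap(2, 3)): [B, D, C, I, F, E, G, H, A]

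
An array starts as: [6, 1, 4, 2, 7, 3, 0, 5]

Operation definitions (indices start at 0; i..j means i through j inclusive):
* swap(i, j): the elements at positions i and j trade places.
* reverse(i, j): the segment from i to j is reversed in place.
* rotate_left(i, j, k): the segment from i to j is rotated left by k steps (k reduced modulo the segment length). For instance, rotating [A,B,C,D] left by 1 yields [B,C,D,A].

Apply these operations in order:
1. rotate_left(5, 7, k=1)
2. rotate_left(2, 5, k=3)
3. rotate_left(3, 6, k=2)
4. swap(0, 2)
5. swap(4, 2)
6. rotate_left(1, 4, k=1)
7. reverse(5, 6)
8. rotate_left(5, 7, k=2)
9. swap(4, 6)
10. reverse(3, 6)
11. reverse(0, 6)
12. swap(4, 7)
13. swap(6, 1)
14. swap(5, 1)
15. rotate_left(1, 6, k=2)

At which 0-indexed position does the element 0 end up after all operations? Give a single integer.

Answer: 3

Derivation:
After 1 (rotate_left(5, 7, k=1)): [6, 1, 4, 2, 7, 0, 5, 3]
After 2 (rotate_left(2, 5, k=3)): [6, 1, 0, 4, 2, 7, 5, 3]
After 3 (rotate_left(3, 6, k=2)): [6, 1, 0, 7, 5, 4, 2, 3]
After 4 (swap(0, 2)): [0, 1, 6, 7, 5, 4, 2, 3]
After 5 (swap(4, 2)): [0, 1, 5, 7, 6, 4, 2, 3]
After 6 (rotate_left(1, 4, k=1)): [0, 5, 7, 6, 1, 4, 2, 3]
After 7 (reverse(5, 6)): [0, 5, 7, 6, 1, 2, 4, 3]
After 8 (rotate_left(5, 7, k=2)): [0, 5, 7, 6, 1, 3, 2, 4]
After 9 (swap(4, 6)): [0, 5, 7, 6, 2, 3, 1, 4]
After 10 (reverse(3, 6)): [0, 5, 7, 1, 3, 2, 6, 4]
After 11 (reverse(0, 6)): [6, 2, 3, 1, 7, 5, 0, 4]
After 12 (swap(4, 7)): [6, 2, 3, 1, 4, 5, 0, 7]
After 13 (swap(6, 1)): [6, 0, 3, 1, 4, 5, 2, 7]
After 14 (swap(5, 1)): [6, 5, 3, 1, 4, 0, 2, 7]
After 15 (rotate_left(1, 6, k=2)): [6, 1, 4, 0, 2, 5, 3, 7]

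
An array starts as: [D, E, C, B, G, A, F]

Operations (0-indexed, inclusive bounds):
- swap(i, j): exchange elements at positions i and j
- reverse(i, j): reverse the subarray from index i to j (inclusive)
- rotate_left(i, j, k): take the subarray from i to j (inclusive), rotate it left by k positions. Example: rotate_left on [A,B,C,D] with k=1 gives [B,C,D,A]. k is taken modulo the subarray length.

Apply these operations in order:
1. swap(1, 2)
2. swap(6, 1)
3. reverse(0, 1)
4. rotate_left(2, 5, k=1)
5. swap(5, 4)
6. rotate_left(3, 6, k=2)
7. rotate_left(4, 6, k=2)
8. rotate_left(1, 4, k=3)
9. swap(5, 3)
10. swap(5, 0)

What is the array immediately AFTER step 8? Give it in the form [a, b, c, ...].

Answer: [F, E, D, B, A, C, G]

Derivation:
After 1 (swap(1, 2)): [D, C, E, B, G, A, F]
After 2 (swap(6, 1)): [D, F, E, B, G, A, C]
After 3 (reverse(0, 1)): [F, D, E, B, G, A, C]
After 4 (rotate_left(2, 5, k=1)): [F, D, B, G, A, E, C]
After 5 (swap(5, 4)): [F, D, B, G, E, A, C]
After 6 (rotate_left(3, 6, k=2)): [F, D, B, A, C, G, E]
After 7 (rotate_left(4, 6, k=2)): [F, D, B, A, E, C, G]
After 8 (rotate_left(1, 4, k=3)): [F, E, D, B, A, C, G]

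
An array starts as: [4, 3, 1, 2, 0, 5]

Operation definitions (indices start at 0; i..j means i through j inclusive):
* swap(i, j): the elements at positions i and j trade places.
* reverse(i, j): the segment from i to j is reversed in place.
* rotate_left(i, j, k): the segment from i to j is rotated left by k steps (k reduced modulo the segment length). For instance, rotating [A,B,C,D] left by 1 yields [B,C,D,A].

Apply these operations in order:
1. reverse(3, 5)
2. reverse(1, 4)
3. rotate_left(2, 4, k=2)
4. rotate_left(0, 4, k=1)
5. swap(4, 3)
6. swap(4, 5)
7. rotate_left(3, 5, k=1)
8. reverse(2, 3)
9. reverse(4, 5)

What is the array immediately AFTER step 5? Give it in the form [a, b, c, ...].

Answer: [0, 3, 5, 4, 1, 2]

Derivation:
After 1 (reverse(3, 5)): [4, 3, 1, 5, 0, 2]
After 2 (reverse(1, 4)): [4, 0, 5, 1, 3, 2]
After 3 (rotate_left(2, 4, k=2)): [4, 0, 3, 5, 1, 2]
After 4 (rotate_left(0, 4, k=1)): [0, 3, 5, 1, 4, 2]
After 5 (swap(4, 3)): [0, 3, 5, 4, 1, 2]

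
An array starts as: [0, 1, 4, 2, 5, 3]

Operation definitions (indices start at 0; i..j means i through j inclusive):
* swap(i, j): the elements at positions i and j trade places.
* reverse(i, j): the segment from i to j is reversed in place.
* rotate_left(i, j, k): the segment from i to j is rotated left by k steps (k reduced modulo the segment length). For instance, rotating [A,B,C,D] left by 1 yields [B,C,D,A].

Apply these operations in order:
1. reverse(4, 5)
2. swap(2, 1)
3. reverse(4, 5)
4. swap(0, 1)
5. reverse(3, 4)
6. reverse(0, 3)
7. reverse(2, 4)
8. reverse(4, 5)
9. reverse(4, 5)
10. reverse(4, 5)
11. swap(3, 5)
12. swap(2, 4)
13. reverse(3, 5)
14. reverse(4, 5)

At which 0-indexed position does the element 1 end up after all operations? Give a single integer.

Answer: 1

Derivation:
After 1 (reverse(4, 5)): [0, 1, 4, 2, 3, 5]
After 2 (swap(2, 1)): [0, 4, 1, 2, 3, 5]
After 3 (reverse(4, 5)): [0, 4, 1, 2, 5, 3]
After 4 (swap(0, 1)): [4, 0, 1, 2, 5, 3]
After 5 (reverse(3, 4)): [4, 0, 1, 5, 2, 3]
After 6 (reverse(0, 3)): [5, 1, 0, 4, 2, 3]
After 7 (reverse(2, 4)): [5, 1, 2, 4, 0, 3]
After 8 (reverse(4, 5)): [5, 1, 2, 4, 3, 0]
After 9 (reverse(4, 5)): [5, 1, 2, 4, 0, 3]
After 10 (reverse(4, 5)): [5, 1, 2, 4, 3, 0]
After 11 (swap(3, 5)): [5, 1, 2, 0, 3, 4]
After 12 (swap(2, 4)): [5, 1, 3, 0, 2, 4]
After 13 (reverse(3, 5)): [5, 1, 3, 4, 2, 0]
After 14 (reverse(4, 5)): [5, 1, 3, 4, 0, 2]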